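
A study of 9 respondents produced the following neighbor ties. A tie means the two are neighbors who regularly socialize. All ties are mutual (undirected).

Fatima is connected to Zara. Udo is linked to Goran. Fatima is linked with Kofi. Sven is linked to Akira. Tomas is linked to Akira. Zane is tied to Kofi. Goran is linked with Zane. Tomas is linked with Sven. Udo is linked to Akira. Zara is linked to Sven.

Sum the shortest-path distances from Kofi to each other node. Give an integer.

20

Distances from Kofi: Akira:4, Fatima:1, Goran:2, Sven:3, Tomas:4, Udo:3, Zane:1, Zara:2.
Sum = 4 + 1 + 2 + 3 + 4 + 3 + 1 + 2 = 20.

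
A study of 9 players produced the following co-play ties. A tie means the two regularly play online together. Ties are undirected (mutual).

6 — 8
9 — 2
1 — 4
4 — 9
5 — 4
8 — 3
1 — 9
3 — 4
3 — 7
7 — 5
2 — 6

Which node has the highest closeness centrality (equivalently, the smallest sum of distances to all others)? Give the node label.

Farness (sum of distances to all others) for each node — 1:17, 2:18, 3:14, 4:13, 5:18, 6:19, 7:19, 8:17, 9:15.
The smallest farness is 13, for 4, so 4 has the highest closeness.

4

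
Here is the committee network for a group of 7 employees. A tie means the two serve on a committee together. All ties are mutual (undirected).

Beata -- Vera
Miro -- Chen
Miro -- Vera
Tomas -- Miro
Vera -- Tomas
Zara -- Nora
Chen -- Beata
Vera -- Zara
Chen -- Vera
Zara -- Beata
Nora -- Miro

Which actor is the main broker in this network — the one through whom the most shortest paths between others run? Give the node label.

Unnormalized betweenness of each node: Beata:1/2, Chen:1/2, Miro:3, Nora:1/2, Tomas:0, Vera:4, Zara:3/2.
Vera has the largest value, 4, making it the main broker — the node through which the most shortest paths run.

Vera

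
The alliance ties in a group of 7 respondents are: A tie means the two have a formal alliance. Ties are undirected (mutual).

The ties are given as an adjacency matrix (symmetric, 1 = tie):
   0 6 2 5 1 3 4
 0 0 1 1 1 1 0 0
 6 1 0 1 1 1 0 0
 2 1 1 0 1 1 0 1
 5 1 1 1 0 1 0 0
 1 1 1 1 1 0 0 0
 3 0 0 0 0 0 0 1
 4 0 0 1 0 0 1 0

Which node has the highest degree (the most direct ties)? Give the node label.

2

Degrees — 0:4, 1:4, 2:5, 3:1, 4:2, 5:4, 6:4.
The maximum is 5, attained only by 2.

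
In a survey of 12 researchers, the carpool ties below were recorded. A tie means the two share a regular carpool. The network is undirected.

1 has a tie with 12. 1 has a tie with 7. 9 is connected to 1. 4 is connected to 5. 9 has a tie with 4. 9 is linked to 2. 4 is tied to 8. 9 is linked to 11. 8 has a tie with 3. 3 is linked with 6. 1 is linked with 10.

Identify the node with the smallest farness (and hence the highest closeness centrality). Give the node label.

Farness (sum of distances to all others) for each node — 1:25, 2:31, 3:37, 4:23, 5:33, 6:47, 7:35, 8:29, 9:21, 10:35, 11:31, 12:35.
The smallest farness is 21, for 9, so 9 has the highest closeness.

9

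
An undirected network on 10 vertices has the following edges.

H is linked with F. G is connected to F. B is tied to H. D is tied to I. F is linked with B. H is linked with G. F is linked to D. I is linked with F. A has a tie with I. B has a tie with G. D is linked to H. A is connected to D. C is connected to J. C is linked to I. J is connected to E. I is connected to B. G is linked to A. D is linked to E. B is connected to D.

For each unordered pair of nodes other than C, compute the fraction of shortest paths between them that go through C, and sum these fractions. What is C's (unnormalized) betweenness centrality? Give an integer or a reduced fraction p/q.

Pairs whose geodesics pass through C — J–G: 3/7; J–B: 1/2; J–I: 1; J–F: 1/2; J–A: 1/2.
All other pairs contribute 0.
Summing the contributions gives betweenness(C) = 41/14.

41/14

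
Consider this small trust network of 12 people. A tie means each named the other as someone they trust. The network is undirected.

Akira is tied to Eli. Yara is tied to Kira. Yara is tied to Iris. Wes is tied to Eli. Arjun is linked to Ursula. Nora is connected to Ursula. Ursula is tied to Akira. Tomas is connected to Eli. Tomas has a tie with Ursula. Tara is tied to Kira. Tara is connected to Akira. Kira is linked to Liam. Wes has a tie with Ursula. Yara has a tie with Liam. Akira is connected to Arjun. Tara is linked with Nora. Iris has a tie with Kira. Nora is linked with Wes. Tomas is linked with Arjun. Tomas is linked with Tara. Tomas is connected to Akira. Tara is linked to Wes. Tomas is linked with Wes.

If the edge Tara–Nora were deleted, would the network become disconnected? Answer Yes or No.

Even without that edge, Tara still reaches Nora via Tara – Wes – Nora, so the network stays connected. Not a bridge.

No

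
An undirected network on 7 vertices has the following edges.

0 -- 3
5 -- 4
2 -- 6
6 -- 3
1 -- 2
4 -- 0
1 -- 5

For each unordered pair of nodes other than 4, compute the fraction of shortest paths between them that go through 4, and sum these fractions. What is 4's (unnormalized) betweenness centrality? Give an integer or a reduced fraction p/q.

Pairs whose geodesics pass through 4 — 1–0: 1; 5–0: 1; 5–3: 1.
All other pairs contribute 0.
Summing the contributions gives betweenness(4) = 3.

3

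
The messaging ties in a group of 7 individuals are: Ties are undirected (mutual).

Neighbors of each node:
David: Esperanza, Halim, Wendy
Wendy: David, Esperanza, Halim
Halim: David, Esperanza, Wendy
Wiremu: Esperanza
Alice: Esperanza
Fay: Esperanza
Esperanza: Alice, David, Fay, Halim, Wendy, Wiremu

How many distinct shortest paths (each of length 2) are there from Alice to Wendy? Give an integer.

1

The shortest distance is 2, and the only length-2 path is Alice–Esperanza–Wendy. So there is exactly 1 shortest path.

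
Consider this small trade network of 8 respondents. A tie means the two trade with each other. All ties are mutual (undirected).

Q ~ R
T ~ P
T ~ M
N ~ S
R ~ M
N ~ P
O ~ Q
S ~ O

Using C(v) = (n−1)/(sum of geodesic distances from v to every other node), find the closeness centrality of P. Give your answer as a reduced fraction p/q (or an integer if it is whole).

Distances from P: M:2, N:1, O:3, Q:4, R:3, S:2, T:1. Sum = 16.
n = 8, so closeness = 7/16.

7/16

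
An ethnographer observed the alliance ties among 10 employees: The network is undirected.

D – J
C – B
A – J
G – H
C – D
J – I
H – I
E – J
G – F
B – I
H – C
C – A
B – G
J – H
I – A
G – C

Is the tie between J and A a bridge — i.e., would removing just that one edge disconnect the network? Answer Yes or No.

Even without that edge, J still reaches A via J – I – A, so the network stays connected. Not a bridge.

No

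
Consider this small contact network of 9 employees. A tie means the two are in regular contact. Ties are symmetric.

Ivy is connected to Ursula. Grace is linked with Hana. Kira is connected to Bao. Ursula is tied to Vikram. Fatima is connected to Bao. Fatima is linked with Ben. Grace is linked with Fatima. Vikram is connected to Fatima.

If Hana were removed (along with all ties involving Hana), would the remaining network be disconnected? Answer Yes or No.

No

Even without Hana, every remaining node can still reach every other (the residual graph is connected), so Hana is not a cut vertex.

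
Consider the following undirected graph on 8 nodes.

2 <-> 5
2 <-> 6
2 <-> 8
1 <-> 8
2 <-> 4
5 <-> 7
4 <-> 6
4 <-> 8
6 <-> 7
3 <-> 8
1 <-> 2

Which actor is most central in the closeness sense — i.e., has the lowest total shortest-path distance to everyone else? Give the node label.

Farness (sum of distances to all others) for each node — 1:13, 2:9, 3:17, 4:11, 5:13, 6:12, 7:16, 8:11.
The smallest farness is 9, for 2, so 2 has the highest closeness.

2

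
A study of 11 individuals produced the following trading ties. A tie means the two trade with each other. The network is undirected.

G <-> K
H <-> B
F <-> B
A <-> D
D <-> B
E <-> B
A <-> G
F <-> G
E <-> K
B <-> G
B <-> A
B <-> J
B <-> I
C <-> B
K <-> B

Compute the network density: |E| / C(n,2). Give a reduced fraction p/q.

There are 15 edges and 11 nodes, so the maximum possible is C(11,2) = 55.
Density = 15/55 = 3/11.

3/11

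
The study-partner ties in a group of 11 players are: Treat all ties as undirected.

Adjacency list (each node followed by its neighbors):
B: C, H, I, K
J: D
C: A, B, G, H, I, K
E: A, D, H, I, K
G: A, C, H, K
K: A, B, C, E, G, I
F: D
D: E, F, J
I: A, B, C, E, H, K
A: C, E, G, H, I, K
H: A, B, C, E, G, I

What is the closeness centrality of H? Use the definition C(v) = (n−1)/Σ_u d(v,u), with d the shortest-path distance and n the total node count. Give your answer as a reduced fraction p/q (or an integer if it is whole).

5/8

Distances from H: A:1, B:1, C:1, D:2, E:1, F:3, G:1, I:1, J:3, K:2. Sum = 16.
n = 11, so closeness = 10/16 = 5/8.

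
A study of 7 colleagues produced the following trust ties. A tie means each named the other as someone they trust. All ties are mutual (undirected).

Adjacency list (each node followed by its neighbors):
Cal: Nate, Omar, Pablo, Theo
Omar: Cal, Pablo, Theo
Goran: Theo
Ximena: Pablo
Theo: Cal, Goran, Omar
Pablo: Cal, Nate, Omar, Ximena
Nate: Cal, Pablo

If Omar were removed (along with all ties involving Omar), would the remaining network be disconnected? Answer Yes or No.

Even without Omar, every remaining node can still reach every other (the residual graph is connected), so Omar is not a cut vertex.

No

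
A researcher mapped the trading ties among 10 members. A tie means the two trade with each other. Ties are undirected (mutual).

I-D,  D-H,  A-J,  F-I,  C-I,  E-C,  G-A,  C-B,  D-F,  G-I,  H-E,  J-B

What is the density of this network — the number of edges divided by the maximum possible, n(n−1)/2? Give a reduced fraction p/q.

There are 12 edges and 10 nodes, so the maximum possible is C(10,2) = 45.
Density = 12/45 = 4/15.

4/15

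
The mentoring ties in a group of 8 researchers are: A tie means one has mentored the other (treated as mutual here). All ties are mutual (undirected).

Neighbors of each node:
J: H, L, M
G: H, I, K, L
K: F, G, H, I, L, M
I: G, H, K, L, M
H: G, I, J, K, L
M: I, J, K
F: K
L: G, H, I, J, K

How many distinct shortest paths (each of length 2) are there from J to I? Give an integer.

3

The shortest distance is 2. The length-2 paths are: J–M–I; J–H–I; J–L–I.
That gives 3 distinct shortest paths.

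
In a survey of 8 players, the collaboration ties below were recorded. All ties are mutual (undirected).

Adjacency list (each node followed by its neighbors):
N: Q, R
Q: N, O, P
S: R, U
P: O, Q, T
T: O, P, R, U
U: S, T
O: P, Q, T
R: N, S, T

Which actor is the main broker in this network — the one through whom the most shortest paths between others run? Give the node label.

T

Unnormalized betweenness of each node: N:2, O:1, P:1, Q:2, R:11/2, S:1, T:8, U:3/2.
T has the largest value, 8, making it the main broker — the node through which the most shortest paths run.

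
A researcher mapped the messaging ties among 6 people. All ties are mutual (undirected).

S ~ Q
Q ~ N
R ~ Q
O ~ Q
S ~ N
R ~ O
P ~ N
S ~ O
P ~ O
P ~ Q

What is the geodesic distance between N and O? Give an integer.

One shortest route is N – S – O, which uses 2 edges, and N and O are not directly tied, so nothing shorter exists. So d(N,O) = 2.

2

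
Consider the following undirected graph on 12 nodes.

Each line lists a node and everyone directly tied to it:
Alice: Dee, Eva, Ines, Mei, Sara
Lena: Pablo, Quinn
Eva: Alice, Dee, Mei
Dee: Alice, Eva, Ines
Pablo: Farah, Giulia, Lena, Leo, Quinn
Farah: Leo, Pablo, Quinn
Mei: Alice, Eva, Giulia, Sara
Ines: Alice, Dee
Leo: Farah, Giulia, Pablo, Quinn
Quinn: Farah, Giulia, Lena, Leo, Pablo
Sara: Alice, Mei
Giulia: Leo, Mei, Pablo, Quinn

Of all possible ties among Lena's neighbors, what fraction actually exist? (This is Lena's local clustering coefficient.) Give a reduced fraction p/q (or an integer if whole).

1

Lena's neighbors: Pablo and Quinn (k = 2).
Possible neighbor pairs: C(2,2) = 1. Edges among them: Pablo–Quinn → e = 1.
Clustering(Lena) = 1/1.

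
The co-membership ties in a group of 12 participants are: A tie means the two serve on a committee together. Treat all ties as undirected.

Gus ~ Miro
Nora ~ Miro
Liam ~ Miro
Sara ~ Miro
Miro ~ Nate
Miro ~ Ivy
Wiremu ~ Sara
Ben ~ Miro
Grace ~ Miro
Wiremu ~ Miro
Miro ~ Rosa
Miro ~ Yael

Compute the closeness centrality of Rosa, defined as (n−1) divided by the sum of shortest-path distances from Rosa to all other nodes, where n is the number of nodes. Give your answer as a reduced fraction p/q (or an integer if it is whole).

11/21

Distances from Rosa: Ben:2, Grace:2, Gus:2, Ivy:2, Liam:2, Miro:1, Nate:2, Nora:2, Sara:2, Wiremu:2, Yael:2. Sum = 21.
n = 12, so closeness = 11/21.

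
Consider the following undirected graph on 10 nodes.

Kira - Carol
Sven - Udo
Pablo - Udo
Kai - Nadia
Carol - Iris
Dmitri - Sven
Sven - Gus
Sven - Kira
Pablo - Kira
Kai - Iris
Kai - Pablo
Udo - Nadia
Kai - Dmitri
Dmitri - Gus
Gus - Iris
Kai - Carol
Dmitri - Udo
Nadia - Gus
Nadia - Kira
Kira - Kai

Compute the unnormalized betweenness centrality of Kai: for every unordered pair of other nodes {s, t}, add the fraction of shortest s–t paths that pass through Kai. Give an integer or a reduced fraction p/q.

Pairs whose geodesics pass through Kai — Pablo–Iris: 1; Pablo–Gus: 3/8; Pablo–Nadia: 1/3; Pablo–Dmitri: 1/2; Pablo–Carol: 1/2; Kira–Iris: 1/2; Kira–Dmitri: 1/2; Iris–Nadia: 1/2; Iris–Dmitri: 1/2; Iris–Udo: 3/6; Nadia–Dmitri: 1/3; Nadia–Carol: 1/2; Dmitri–Carol: 1; Udo–Carol: 3/6.
All other pairs contribute 0.
Summing the contributions gives betweenness(Kai) = 181/24.

181/24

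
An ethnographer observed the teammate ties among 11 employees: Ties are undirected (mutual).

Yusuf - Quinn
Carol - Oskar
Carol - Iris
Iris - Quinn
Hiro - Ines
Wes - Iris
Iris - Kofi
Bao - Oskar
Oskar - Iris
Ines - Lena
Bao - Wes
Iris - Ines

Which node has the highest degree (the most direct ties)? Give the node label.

Degrees — Bao:2, Carol:2, Hiro:1, Ines:3, Iris:6, Kofi:1, Lena:1, Oskar:3, Quinn:2, Wes:2, Yusuf:1.
The maximum is 6, attained only by Iris.

Iris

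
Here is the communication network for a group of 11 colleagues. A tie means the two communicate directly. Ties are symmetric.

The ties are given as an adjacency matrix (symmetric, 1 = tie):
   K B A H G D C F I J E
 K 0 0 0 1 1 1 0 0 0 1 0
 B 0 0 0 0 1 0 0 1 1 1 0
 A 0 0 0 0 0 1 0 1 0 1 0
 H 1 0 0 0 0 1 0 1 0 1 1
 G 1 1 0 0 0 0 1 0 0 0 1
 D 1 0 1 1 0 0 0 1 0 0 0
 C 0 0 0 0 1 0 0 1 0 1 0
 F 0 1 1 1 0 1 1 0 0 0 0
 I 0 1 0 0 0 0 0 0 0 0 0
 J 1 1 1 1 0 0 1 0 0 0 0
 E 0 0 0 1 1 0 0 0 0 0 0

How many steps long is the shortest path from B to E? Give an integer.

2

One shortest route is B – G – E, which uses 2 edges, and B and E are not directly tied, so nothing shorter exists. So d(B,E) = 2.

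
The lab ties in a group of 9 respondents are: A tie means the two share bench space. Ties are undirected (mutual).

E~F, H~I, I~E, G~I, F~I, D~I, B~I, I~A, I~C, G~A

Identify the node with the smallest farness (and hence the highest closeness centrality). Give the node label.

I

Farness (sum of distances to all others) for each node — A:14, B:15, C:15, D:15, E:14, F:14, G:14, H:15, I:8.
The smallest farness is 8, for I, so I has the highest closeness.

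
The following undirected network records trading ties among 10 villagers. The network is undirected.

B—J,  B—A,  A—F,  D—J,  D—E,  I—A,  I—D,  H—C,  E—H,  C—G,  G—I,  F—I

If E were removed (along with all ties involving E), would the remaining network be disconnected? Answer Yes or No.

No

Even without E, every remaining node can still reach every other (the residual graph is connected), so E is not a cut vertex.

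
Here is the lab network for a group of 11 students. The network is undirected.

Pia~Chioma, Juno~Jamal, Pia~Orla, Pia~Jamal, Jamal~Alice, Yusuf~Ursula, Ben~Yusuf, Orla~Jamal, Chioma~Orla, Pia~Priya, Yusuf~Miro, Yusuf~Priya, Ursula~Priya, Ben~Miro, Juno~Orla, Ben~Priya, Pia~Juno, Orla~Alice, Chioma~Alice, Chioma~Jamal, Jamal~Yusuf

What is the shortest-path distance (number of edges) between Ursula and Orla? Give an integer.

3

One shortest route is Ursula – Yusuf – Jamal – Orla, which uses 3 edges, and at distance 2 from Ursula we only reach {Ben, Jamal, Miro, Pia}, which does not include Orla. So d(Ursula,Orla) = 3.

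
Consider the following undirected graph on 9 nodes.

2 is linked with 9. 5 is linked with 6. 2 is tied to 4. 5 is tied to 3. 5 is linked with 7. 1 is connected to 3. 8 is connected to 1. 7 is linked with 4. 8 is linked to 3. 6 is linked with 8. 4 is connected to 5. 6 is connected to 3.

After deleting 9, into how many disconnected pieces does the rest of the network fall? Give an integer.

9's neighbors (2) remain reachable from one another through other ties, so the rest of the network stays in one piece.

1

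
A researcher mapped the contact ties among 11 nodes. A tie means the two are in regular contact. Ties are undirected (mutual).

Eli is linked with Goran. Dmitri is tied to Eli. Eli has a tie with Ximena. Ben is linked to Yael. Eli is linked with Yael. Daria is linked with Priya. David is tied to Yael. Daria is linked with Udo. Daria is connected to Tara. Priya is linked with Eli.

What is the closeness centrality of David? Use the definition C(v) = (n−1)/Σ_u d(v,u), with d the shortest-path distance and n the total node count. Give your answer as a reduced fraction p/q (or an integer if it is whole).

10/31

Distances from David: Ben:2, Daria:4, Dmitri:3, Eli:2, Goran:3, Priya:3, Tara:5, Udo:5, Ximena:3, Yael:1. Sum = 31.
n = 11, so closeness = 10/31.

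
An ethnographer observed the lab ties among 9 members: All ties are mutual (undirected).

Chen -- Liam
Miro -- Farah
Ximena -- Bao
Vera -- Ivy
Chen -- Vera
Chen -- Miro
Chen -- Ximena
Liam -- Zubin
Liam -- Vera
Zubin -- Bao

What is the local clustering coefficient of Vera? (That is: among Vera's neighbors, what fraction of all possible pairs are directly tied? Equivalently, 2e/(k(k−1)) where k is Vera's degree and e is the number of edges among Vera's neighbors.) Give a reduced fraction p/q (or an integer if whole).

Vera's neighbors: Chen, Ivy, and Liam (k = 3).
Possible neighbor pairs: C(3,2) = 3. Edges among them: Chen–Liam → e = 1.
Clustering(Vera) = 1/3.

1/3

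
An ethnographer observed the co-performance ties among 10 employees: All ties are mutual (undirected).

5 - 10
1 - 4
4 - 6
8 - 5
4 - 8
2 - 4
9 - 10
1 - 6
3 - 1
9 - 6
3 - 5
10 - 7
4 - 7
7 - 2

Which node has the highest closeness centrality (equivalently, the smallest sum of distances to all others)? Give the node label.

Farness (sum of distances to all others) for each node — 1:16, 2:19, 3:19, 4:13, 5:17, 6:16, 7:16, 8:17, 9:19, 10:16.
The smallest farness is 13, for 4, so 4 has the highest closeness.

4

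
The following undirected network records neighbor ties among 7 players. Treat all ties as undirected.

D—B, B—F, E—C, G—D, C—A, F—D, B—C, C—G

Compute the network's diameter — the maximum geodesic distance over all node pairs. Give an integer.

3

Eccentricity of each node (its greatest distance to any other): A:3, B:2, C:2, D:3, E:3, F:3, G:2.
The maximum eccentricity is 3, realized for instance by the pair F–A via F – B – C – A. So the diameter is 3.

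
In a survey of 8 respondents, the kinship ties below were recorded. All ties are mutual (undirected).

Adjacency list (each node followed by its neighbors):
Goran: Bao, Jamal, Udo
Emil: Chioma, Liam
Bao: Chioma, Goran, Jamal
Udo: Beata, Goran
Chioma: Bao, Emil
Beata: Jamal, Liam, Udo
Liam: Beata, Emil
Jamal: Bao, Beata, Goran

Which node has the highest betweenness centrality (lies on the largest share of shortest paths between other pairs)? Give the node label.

Unnormalized betweenness of each node: Bao:5, Beata:11/2, Chioma:3, Emil:2, Goran:5/2, Jamal:3, Liam:3, Udo:1.
Beata has the largest value, 11/2, making it the main broker — the node through which the most shortest paths run.

Beata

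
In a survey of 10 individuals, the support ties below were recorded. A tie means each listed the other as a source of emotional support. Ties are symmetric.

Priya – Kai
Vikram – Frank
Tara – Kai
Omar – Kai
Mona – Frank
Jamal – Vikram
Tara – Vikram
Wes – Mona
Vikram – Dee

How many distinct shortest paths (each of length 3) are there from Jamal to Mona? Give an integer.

The shortest distance is 3, and the only length-3 path is Jamal–Vikram–Frank–Mona. So there is exactly 1 shortest path.

1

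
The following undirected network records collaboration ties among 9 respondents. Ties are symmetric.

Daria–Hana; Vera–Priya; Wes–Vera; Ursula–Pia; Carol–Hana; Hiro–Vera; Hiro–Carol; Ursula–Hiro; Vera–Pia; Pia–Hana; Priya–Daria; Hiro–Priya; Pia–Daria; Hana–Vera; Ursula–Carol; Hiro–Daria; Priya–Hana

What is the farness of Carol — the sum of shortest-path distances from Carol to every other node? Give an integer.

Distances from Carol: Daria:2, Hana:1, Hiro:1, Pia:2, Priya:2, Ursula:1, Vera:2, Wes:3.
Sum = 2 + 1 + 1 + 2 + 2 + 1 + 2 + 3 = 14.

14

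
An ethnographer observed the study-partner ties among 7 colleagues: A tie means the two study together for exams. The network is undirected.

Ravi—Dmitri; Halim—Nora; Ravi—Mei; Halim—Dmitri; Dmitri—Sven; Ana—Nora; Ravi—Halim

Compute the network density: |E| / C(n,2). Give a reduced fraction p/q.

There are 7 edges and 7 nodes, so the maximum possible is C(7,2) = 21.
Density = 7/21 = 1/3.

1/3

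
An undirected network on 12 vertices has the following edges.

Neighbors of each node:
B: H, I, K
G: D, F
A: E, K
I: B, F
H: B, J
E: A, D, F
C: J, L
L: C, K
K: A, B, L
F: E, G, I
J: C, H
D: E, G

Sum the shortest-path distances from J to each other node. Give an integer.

Distances from J: A:4, B:2, C:1, D:6, E:5, F:4, G:5, H:1, I:3, K:3, L:2.
Sum = 4 + 2 + 1 + 6 + 5 + 4 + 5 + 1 + 3 + 3 + 2 = 36.

36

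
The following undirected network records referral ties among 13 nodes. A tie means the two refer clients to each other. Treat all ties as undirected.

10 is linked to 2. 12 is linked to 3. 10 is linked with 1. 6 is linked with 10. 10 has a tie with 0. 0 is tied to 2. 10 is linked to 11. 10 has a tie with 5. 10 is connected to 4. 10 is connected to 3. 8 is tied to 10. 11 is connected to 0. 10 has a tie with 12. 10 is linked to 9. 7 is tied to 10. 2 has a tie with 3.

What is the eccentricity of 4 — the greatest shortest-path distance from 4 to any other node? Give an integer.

2

Distances from 4: 0:2, 1:2, 2:2, 3:2, 5:2, 6:2, 7:2, 8:2, 9:2, 10:1, 11:2, 12:2.
The largest is 2 (to 12, 6, 2, 1, 0, 7, 11, 5, 9, 8, and 3), so the eccentricity of 4 is 2.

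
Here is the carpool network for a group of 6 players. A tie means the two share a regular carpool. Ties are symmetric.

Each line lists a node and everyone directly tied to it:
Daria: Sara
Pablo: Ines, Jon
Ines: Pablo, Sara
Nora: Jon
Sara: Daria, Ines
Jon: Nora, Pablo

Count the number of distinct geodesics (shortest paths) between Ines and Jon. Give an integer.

1

The shortest distance is 2, and the only length-2 path is Ines–Pablo–Jon. So there is exactly 1 shortest path.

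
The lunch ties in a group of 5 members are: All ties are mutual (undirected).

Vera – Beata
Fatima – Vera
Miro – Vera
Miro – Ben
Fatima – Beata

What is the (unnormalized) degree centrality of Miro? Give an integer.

Miro is directly tied to Ben and Vera. That is 2 neighbors, so the degree of Miro is 2.

2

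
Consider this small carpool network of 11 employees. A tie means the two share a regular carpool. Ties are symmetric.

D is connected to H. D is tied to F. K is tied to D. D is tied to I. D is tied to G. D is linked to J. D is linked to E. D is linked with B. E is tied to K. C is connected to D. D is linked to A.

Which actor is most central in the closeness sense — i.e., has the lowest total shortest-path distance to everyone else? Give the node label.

Farness (sum of distances to all others) for each node — A:19, B:19, C:19, D:10, E:18, F:19, G:19, H:19, I:19, J:19, K:18.
The smallest farness is 10, for D, so D has the highest closeness.

D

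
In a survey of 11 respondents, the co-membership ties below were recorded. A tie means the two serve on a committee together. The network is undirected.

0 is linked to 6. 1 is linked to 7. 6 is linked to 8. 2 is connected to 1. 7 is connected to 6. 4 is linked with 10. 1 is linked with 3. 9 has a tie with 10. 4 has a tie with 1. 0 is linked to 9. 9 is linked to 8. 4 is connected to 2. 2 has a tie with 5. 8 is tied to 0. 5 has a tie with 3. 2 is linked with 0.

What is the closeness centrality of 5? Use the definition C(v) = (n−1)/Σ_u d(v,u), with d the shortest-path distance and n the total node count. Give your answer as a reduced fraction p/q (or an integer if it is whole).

10/23

Distances from 5: 0:2, 1:2, 2:1, 3:1, 4:2, 6:3, 7:3, 8:3, 9:3, 10:3. Sum = 23.
n = 11, so closeness = 10/23.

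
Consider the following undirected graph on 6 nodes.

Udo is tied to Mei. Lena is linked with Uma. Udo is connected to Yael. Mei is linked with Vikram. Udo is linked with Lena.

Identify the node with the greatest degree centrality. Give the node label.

Degrees — Lena:2, Mei:2, Udo:3, Uma:1, Vikram:1, Yael:1.
The maximum is 3, attained only by Udo.

Udo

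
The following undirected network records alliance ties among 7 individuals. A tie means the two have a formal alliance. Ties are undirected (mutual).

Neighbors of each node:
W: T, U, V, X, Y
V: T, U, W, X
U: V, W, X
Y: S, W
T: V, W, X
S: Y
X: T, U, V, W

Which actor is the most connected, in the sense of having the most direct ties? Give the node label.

Degrees — S:1, T:3, U:3, V:4, W:5, X:4, Y:2.
The maximum is 5, attained only by W.

W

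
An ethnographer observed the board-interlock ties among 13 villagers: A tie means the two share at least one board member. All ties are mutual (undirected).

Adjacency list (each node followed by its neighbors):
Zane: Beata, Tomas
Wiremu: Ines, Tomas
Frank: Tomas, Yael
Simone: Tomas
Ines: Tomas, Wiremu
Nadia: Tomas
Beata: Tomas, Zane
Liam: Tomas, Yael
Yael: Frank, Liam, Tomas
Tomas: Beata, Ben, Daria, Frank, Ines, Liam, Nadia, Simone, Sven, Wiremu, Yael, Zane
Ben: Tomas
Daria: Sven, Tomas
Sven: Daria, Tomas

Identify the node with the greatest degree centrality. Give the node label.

Degrees — Beata:2, Ben:1, Daria:2, Frank:2, Ines:2, Liam:2, Nadia:1, Simone:1, Sven:2, Tomas:12, Wiremu:2, Yael:3, Zane:2.
The maximum is 12, attained only by Tomas.

Tomas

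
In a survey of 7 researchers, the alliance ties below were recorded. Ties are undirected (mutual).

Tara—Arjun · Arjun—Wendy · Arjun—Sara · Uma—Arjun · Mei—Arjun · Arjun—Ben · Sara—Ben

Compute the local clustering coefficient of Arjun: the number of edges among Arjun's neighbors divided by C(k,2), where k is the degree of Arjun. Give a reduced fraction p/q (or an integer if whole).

1/15

Arjun's neighbors: Ben, Mei, Sara, Tara, Uma, and Wendy (k = 6).
Possible neighbor pairs: C(6,2) = 15. Edges among them: Ben–Sara → e = 1.
Clustering(Arjun) = 1/15.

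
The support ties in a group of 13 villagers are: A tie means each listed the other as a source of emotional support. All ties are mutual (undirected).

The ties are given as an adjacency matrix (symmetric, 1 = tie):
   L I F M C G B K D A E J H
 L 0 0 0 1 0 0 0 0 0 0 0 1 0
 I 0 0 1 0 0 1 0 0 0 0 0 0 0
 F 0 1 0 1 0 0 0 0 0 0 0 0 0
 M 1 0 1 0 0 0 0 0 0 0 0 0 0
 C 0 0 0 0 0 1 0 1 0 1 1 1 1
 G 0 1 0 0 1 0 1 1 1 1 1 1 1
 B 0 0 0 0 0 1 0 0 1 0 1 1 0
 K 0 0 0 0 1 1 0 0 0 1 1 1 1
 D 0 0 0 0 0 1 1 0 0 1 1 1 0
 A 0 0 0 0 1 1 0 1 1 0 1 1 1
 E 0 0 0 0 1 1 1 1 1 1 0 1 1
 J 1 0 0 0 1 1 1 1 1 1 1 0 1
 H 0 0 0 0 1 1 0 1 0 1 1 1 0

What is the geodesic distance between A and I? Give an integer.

One shortest route is A – G – I, which uses 2 edges, and A and I are not directly tied, so nothing shorter exists. So d(A,I) = 2.

2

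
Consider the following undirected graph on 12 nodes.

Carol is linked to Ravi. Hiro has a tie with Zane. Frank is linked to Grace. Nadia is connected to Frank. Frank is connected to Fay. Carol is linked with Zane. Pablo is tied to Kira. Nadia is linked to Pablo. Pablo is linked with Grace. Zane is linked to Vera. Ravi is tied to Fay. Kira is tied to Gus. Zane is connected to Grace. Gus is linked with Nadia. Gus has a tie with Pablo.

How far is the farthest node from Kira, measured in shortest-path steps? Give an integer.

Distances from Kira: Carol:4, Fay:4, Frank:3, Grace:2, Gus:1, Hiro:4, Nadia:2, Pablo:1, Ravi:5, Vera:4, Zane:3.
The largest is 5 (to Ravi), so the eccentricity of Kira is 5.

5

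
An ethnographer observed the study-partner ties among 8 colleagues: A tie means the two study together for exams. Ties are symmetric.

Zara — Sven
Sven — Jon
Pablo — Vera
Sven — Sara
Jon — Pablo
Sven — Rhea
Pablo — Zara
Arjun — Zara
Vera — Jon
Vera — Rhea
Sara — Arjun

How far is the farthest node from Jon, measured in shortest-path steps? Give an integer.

3

Distances from Jon: Arjun:3, Pablo:1, Rhea:2, Sara:2, Sven:1, Vera:1, Zara:2.
The largest is 3 (to Arjun), so the eccentricity of Jon is 3.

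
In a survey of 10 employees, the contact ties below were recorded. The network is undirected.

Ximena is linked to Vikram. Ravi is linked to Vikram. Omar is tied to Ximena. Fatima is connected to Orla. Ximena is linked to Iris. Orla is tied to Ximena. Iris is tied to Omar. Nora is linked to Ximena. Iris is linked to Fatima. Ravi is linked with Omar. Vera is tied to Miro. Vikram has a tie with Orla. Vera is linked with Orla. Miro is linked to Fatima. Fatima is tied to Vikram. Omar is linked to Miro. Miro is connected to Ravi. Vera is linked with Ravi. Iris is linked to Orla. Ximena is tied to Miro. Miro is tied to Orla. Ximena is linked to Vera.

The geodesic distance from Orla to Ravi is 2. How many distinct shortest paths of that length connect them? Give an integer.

The shortest distance is 2. The length-2 paths are: Orla–Vera–Ravi; Orla–Vikram–Ravi; Orla–Miro–Ravi.
That gives 3 distinct shortest paths.

3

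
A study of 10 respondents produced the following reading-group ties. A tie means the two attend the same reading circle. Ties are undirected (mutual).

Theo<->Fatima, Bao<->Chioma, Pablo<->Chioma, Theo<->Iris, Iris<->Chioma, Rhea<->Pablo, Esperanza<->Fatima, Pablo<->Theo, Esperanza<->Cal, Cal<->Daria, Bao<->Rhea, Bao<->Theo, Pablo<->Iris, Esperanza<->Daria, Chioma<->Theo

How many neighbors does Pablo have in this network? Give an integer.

4

Pablo is directly tied to Chioma, Iris, Rhea, and Theo. That is 4 neighbors, so the degree of Pablo is 4.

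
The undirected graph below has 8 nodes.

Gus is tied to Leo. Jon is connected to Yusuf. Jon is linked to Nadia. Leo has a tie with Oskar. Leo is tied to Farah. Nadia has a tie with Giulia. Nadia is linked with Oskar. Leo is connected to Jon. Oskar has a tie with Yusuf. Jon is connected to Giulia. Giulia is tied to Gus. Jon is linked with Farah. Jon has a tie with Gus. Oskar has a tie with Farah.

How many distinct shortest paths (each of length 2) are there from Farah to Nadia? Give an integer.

The shortest distance is 2. The length-2 paths are: Farah–Oskar–Nadia; Farah–Jon–Nadia.
That gives 2 distinct shortest paths.

2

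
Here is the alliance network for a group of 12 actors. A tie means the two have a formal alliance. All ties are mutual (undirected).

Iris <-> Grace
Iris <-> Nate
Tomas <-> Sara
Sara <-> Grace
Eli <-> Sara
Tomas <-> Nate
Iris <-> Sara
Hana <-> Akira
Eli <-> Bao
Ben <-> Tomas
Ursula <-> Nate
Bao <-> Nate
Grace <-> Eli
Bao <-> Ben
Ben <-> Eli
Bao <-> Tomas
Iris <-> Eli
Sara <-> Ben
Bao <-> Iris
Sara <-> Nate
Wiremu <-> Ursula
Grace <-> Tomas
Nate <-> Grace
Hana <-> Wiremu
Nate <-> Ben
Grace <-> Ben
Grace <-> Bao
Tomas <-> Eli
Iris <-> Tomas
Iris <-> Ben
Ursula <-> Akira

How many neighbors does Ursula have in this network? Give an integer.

Ursula is directly tied to Akira, Nate, and Wiremu. That is 3 neighbors, so the degree of Ursula is 3.

3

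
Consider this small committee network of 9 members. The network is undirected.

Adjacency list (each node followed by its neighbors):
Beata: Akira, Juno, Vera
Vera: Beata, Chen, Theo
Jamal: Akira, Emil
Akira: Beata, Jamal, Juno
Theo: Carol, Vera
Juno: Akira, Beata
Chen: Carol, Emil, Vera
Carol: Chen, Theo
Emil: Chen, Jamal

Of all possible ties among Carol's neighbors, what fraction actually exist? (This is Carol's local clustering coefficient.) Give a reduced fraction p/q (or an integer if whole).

0

Carol's neighbors: Chen and Theo (k = 2).
Possible neighbor pairs: C(2,2) = 1. Edges among them: none → e = 0.
Clustering(Carol) = 0/1.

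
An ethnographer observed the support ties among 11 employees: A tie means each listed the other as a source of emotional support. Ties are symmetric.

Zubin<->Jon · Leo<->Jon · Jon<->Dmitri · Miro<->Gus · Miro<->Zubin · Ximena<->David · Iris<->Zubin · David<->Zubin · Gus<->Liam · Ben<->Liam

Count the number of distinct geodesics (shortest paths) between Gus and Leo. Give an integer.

1

The shortest distance is 4, and the only length-4 path is Gus–Miro–Zubin–Jon–Leo. So there is exactly 1 shortest path.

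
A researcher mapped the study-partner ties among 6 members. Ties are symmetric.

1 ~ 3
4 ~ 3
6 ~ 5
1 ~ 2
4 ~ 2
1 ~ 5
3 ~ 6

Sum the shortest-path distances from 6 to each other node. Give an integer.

Distances from 6: 1:2, 2:3, 3:1, 4:2, 5:1.
Sum = 2 + 3 + 1 + 2 + 1 = 9.

9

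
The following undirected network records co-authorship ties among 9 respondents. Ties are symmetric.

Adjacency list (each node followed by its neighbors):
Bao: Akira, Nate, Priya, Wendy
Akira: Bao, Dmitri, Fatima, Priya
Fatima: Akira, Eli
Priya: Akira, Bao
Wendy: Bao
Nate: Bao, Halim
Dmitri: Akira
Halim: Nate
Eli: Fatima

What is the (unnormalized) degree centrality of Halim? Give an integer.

1

Halim is directly tied to Nate. That is 1 neighbor, so the degree of Halim is 1.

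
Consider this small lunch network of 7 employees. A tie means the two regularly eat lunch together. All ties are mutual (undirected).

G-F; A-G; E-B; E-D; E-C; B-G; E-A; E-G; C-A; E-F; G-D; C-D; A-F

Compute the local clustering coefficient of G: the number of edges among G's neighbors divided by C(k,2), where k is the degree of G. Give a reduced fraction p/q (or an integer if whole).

1/2

G's neighbors: A, B, D, E, and F (k = 5).
Possible neighbor pairs: C(5,2) = 10. Edges among them: A–E, A–F, B–E, D–E, E–F → e = 5.
Clustering(G) = 5/10 = 1/2.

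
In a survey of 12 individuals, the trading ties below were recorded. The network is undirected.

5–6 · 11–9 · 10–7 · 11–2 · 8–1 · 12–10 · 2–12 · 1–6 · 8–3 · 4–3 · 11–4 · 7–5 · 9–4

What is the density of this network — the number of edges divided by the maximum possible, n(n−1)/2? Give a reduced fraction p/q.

There are 13 edges and 12 nodes, so the maximum possible is C(12,2) = 66.
Density = 13/66.

13/66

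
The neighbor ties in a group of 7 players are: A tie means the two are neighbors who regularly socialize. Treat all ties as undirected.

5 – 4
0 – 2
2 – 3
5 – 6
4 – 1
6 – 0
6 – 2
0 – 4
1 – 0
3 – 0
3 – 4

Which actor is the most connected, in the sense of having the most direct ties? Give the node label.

0

Degrees — 0:5, 1:2, 2:3, 3:3, 4:4, 5:2, 6:3.
The maximum is 5, attained only by 0.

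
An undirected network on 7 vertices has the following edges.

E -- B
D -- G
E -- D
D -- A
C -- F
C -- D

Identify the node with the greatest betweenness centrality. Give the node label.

D

Unnormalized betweenness of each node: A:0, B:0, C:5, D:13, E:5, F:0, G:0.
D has the largest value, 13, making it the main broker — the node through which the most shortest paths run.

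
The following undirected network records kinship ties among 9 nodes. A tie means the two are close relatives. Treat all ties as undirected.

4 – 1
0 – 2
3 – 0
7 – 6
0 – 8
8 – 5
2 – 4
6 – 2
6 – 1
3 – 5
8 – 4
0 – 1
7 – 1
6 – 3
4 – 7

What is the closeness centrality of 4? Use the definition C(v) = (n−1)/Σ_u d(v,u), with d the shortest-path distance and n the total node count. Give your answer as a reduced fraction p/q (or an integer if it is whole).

Distances from 4: 0:2, 1:1, 2:1, 3:3, 5:2, 6:2, 7:1, 8:1. Sum = 13.
n = 9, so closeness = 8/13.

8/13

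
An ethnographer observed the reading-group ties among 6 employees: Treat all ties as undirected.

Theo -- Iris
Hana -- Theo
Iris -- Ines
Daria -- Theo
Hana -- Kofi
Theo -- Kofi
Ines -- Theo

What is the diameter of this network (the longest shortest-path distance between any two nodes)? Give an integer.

2

Eccentricity of each node (its greatest distance to any other): Daria:2, Hana:2, Ines:2, Iris:2, Kofi:2, Theo:1.
The maximum eccentricity is 2, realized for instance by the pair Daria–Iris via Daria – Theo – Iris. So the diameter is 2.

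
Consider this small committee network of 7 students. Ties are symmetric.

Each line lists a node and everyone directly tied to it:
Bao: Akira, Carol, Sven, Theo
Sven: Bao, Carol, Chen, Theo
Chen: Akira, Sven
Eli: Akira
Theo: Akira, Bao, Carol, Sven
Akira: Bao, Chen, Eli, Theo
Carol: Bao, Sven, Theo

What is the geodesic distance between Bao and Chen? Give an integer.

2

One shortest route is Bao – Sven – Chen, which uses 2 edges, and Bao and Chen are not directly tied, so nothing shorter exists. So d(Bao,Chen) = 2.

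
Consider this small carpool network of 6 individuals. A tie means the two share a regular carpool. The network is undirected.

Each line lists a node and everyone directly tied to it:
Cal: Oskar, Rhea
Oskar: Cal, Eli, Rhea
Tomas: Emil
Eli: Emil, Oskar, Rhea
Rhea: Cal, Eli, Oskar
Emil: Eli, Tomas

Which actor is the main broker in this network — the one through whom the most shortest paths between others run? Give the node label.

Unnormalized betweenness of each node: Cal:0, Eli:6, Emil:4, Oskar:3/2, Rhea:3/2, Tomas:0.
Eli has the largest value, 6, making it the main broker — the node through which the most shortest paths run.

Eli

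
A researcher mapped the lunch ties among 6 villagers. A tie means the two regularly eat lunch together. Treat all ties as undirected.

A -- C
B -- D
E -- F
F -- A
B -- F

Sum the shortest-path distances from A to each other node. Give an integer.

9

Distances from A: B:2, C:1, D:3, E:2, F:1.
Sum = 2 + 1 + 3 + 2 + 1 = 9.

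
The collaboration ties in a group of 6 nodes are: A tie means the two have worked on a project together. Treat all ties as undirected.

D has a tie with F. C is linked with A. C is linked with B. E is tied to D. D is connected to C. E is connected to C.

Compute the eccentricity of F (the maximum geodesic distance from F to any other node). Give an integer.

Distances from F: A:3, B:3, C:2, D:1, E:2.
The largest is 3 (to B and A), so the eccentricity of F is 3.

3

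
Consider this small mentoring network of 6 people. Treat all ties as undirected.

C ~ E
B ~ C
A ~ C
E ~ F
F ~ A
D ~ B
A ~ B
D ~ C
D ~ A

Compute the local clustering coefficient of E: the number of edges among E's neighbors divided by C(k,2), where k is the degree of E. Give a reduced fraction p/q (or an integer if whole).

E's neighbors: C and F (k = 2).
Possible neighbor pairs: C(2,2) = 1. Edges among them: none → e = 0.
Clustering(E) = 0/1.

0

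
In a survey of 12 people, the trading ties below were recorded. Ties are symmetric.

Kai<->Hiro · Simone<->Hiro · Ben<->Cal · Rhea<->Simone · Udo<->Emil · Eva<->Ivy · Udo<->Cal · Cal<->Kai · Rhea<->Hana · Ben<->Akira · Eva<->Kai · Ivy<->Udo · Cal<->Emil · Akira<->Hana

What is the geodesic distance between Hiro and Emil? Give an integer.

One shortest route is Hiro – Kai – Cal – Emil, which uses 3 edges, and at distance 2 from Hiro we only reach {Cal, Eva, Rhea}, which does not include Emil. So d(Hiro,Emil) = 3.

3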